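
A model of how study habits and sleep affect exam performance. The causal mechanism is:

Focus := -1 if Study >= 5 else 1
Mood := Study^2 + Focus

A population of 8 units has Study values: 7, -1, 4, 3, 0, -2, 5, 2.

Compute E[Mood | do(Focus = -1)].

do(Focus=-1) breaks Focus's dependence on Study. With Focus=-1 fixed, Mood across the units is 48, 0, 15, 8, -1, 3, 24, 3, mean 12.5.

12.5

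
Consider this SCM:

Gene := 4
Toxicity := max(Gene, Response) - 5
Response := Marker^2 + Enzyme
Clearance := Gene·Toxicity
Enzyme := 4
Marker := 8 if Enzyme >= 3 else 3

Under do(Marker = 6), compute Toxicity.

35

do(Marker=6) replaces the equation Marker := 8 if Enzyme >= 3 else 3 with the constant Marker = 6.
Response = Marker^2 + Enzyme  [with Marker=6, Enzyme=4]  = 40
Toxicity = max(Gene, Response) - 5  [with Gene=4, Response=40]  = 35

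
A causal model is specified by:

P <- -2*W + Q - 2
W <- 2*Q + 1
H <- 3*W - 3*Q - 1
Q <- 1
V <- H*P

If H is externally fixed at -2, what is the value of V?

14

Intervening sets H = -2 and removes its equation (H <- 3*W - 3*Q - 1).
W = 2*Q + 1  [with Q=1]  = 3
P = -2*W + Q - 2  [with W=3, Q=1]  = -7
V = H*P  [with H=-2, P=-7]  = 14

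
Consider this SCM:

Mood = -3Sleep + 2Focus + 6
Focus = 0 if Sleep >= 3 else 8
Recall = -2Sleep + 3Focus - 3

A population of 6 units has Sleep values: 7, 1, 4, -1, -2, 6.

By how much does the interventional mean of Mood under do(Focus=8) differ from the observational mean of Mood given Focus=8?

-9.5

do(Focus=8) breaks Focus's dependence on Sleep. With Focus=8 fixed, Mood across the units is 1, 19, 10, 25, 28, 4, mean 14.5.
Observing Focus=8 restricts to units where Focus's equation naturally yields 8: Sleep ∈ {1, -1, -2}. In that subpopulation Mood = 19, 25, 28, mean 24.
Difference = 14.5 − 24 = -9.5.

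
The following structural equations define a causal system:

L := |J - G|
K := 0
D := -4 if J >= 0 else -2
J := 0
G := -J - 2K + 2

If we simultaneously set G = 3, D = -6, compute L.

3

Setting G = 3, D = -6 by intervention discards those variables' equations.
L = |J - G|  [with J=0, G=3]  = 3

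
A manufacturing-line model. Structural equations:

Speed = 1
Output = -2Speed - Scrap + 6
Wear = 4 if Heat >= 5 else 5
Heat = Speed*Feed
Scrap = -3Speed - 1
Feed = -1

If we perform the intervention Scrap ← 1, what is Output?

The intervention breaks the incoming arrows to Scrap: Scrap = -3Speed - 1 no longer applies, and Scrap = 1.
Output = -2Speed - Scrap + 6  [with Speed=1, Scrap=1]  = 3

3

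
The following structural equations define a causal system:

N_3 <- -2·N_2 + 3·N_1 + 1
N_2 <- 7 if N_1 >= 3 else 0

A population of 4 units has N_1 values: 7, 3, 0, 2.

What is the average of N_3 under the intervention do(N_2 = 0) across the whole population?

10

do(N_2=0) breaks N_2's dependence on N_1. With N_2=0 fixed, N_3 across the units is 22, 10, 1, 7, mean 10.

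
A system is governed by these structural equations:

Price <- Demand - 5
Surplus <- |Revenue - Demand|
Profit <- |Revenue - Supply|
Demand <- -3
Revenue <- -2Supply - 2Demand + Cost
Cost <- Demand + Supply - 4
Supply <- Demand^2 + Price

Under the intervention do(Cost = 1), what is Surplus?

8

The intervention breaks the incoming arrows to Cost: Cost <- Demand + Supply - 4 no longer applies, and Cost = 1.
Price = Demand - 5  [with Demand=-3]  = -8
Supply = Demand^2 + Price  [with Demand=-3, Price=-8]  = 1
Revenue = -2Supply - 2Demand + Cost  [with Supply=1, Demand=-3, Cost=1]  = 5
Surplus = |Revenue - Demand|  [with Revenue=5, Demand=-3]  = 8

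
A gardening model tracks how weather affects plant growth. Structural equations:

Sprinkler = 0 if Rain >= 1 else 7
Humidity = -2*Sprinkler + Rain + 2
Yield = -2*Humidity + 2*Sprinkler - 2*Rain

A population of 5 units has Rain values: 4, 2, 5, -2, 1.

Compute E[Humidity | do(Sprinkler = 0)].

Under do(Sprinkler=0), Sprinkler's equation is replaced by Sprinkler=0 for every unit. Per-unit Humidity: 6, 4, 7, 0, 3. Mean = 4.

4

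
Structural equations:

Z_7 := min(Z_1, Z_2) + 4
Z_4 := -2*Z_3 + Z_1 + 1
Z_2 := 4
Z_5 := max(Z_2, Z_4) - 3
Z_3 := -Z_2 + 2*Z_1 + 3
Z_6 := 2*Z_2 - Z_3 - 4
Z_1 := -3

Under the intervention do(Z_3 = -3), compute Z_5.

1

do(Z_3=-3) replaces the equation Z_3 := -Z_2 + 2*Z_1 + 3 with the constant Z_3 = -3.
Z_4 = -2*Z_3 + Z_1 + 1  [with Z_3=-3, Z_1=-3]  = 4
Z_5 = max(Z_2, Z_4) - 3  [with Z_2=4, Z_4=4]  = 1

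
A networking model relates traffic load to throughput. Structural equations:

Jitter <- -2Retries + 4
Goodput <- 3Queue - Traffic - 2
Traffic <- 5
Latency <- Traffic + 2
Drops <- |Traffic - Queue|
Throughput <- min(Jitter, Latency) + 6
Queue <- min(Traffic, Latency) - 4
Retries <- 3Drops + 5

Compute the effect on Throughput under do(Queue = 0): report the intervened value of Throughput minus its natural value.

-6

The intervention breaks the incoming arrows to Queue: Queue <- min(Traffic, Latency) - 4 no longer applies, and Queue = 0.
Latency = Traffic + 2  [with Traffic=5]  = 7
Drops = |Traffic - Queue|  [with Traffic=5, Queue=0]  = 5
Retries = 3Drops + 5  [with Drops=5]  = 20
Jitter = -2Retries + 4  [with Retries=20]  = -36
Throughput = min(Jitter, Latency) + 6  [with Jitter=-36, Latency=7]  = -30
Without intervention: Latency = Traffic + 2  [with Traffic=5]  = 7; Queue = min(Traffic, Latency) - 4  [with Traffic=5, Latency=7]  = 1; Drops = |Traffic - Queue|  [with Traffic=5, Queue=1]  = 4; Retries = 3Drops + 5  [with Drops=4]  = 17; Jitter = -2Retries + 4  [with Retries=17]  = -30; Throughput = min(Jitter, Latency) + 6  [with Jitter=-30, Latency=7]  = -24.
Change = -30 − (-24) = -6.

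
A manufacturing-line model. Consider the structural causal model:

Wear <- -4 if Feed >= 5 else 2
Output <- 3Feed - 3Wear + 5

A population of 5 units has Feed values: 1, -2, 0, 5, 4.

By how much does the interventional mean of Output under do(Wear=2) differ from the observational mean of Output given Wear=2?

2.55

Every unit gets Wear=2 under the intervention. Output values become 2, -7, -1, 14, 11; E[Output|do(Wear=2)] = 3.8.
Observing Wear=2 restricts to units where Wear's equation naturally yields 2: Feed ∈ {1, -2, 0, 4}. In that subpopulation Output = 2, -7, -1, 11, mean 1.25.
Difference = 3.8 − 1.25 = 2.55.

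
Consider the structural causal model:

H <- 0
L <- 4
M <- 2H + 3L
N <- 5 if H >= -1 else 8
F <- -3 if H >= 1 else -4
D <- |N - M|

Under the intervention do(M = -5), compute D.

10

The intervention breaks the incoming arrows to M: M <- 2H + 3L no longer applies, and M = -5.
N = 5 if H >= -1 else 8  [with H=0]  = 5
D = |N - M|  [with N=5, M=-5]  = 10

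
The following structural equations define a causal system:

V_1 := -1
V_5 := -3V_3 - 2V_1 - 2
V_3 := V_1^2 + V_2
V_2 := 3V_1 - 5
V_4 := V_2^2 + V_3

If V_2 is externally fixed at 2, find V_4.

7

Under do(V_2=2), the mechanism V_2 := 3V_1 - 5 is discarded; V_2 is fixed at 2.
V_3 = V_1^2 + V_2  [with V_1=-1, V_2=2]  = 3
V_4 = V_2^2 + V_3  [with V_2=2, V_3=3]  = 7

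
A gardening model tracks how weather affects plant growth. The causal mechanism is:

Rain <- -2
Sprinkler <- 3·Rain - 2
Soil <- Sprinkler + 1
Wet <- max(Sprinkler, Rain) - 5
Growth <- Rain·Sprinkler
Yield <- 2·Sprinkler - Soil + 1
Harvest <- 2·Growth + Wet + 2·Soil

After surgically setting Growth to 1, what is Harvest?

-19

Under do(Growth=1), the mechanism Growth <- Rain·Sprinkler is discarded; Growth is fixed at 1.
Sprinkler = 3·Rain - 2  [with Rain=-2]  = -8
Soil = Sprinkler + 1  [with Sprinkler=-8]  = -7
Wet = max(Sprinkler, Rain) - 5  [with Sprinkler=-8, Rain=-2]  = -7
Harvest = 2·Growth + Wet + 2·Soil  [with Growth=1, Wet=-7, Soil=-7]  = -19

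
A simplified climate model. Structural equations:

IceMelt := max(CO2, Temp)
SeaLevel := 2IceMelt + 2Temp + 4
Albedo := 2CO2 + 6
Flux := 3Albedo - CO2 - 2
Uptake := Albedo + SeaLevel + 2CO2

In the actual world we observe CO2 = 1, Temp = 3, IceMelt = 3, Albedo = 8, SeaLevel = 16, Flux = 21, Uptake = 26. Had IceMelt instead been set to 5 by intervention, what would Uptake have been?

30

The intervention breaks the incoming arrows to IceMelt: IceMelt := max(CO2, Temp) no longer applies, and IceMelt = 5.
Albedo = 2CO2 + 6  [with CO2=1]  = 8
SeaLevel = 2IceMelt + 2Temp + 4  [with IceMelt=5, Temp=3]  = 20
Uptake = Albedo + SeaLevel + 2CO2  [with Albedo=8, SeaLevel=20, CO2=1]  = 30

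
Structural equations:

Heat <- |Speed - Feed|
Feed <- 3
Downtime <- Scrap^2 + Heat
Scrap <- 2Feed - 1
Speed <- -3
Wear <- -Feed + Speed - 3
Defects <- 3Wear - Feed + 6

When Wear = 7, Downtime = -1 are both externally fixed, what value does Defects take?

24

Setting Wear = 7, Downtime = -1 by intervention discards those variables' equations.
Defects = 3Wear - Feed + 6  [with Wear=7, Feed=3]  = 24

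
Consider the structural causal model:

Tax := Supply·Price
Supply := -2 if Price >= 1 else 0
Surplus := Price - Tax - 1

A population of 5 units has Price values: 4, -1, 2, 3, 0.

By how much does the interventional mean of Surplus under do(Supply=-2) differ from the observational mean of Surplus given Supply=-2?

-4.2

The intervention sets Supply=-2 in all 5 units regardless of Price. Recomputing Surplus per unit gives 11, -4, 5, 8, -1; average 3.8.
E[Surplus|Supply=-2] averages over only the 3 units with Supply=-2 (Price = 4, 2, 3): Surplus = 11, 5, 8, mean 8.
Difference = 3.8 − 8 = -4.2.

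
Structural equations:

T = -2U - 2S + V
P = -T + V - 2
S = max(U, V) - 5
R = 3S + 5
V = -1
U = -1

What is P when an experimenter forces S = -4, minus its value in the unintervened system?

4

do(S=-4) replaces the equation S = max(U, V) - 5 with the constant S = -4.
T = -2U - 2S + V  [with U=-1, S=-4, V=-1]  = 9
P = -T + V - 2  [with T=9, V=-1]  = -12
Without intervention: S = max(U, V) - 5  [with U=-1, V=-1]  = -6; T = -2U - 2S + V  [with U=-1, S=-6, V=-1]  = 13; P = -T + V - 2  [with T=13, V=-1]  = -16.
Change = -12 − (-16) = 4.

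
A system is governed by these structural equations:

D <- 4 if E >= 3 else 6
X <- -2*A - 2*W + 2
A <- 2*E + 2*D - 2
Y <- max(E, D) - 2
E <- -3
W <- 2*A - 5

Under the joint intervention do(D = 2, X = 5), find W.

The joint intervention fixes D = 2, X = 5, removing each variable's own equation.
A = 2*E + 2*D - 2  [with E=-3, D=2]  = -4
W = 2*A - 5  [with A=-4]  = -13

-13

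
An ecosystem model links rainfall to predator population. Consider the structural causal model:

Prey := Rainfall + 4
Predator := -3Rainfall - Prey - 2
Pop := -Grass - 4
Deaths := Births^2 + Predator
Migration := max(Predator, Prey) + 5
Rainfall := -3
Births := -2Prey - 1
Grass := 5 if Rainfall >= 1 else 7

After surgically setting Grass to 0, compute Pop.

-4

do(Grass=0) replaces the equation Grass := 5 if Rainfall >= 1 else 7 with the constant Grass = 0.
Pop = -Grass - 4  [with Grass=0]  = -4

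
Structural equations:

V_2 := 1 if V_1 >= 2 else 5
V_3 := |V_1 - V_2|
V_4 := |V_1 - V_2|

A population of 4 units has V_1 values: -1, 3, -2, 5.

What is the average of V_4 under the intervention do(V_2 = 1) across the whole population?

Under do(V_2=1), V_2's equation is replaced by V_2=1 for every unit. Per-unit V_4: 2, 2, 3, 4. Mean = 2.75.

2.75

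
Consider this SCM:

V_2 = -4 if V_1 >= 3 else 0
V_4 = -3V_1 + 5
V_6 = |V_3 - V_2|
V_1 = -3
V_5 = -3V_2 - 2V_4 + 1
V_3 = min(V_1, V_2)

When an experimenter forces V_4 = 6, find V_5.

-11

Intervening sets V_4 = 6 and removes its equation (V_4 = -3V_1 + 5).
V_2 = -4 if V_1 >= 3 else 0  [with V_1=-3]  = 0
V_5 = -3V_2 - 2V_4 + 1  [with V_2=0, V_4=6]  = -11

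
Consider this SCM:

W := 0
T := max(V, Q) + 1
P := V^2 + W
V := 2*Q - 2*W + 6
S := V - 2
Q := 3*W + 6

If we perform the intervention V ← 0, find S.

-2

The intervention breaks the incoming arrows to V: V := 2*Q - 2*W + 6 no longer applies, and V = 0.
S = V - 2  [with V=0]  = -2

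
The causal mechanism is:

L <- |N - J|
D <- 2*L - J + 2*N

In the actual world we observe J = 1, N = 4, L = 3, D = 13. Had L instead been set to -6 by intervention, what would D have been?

The intervention breaks the incoming arrows to L: L <- |N - J| no longer applies, and L = -6.
D = 2*L - J + 2*N  [with L=-6, J=1, N=4]  = -5

-5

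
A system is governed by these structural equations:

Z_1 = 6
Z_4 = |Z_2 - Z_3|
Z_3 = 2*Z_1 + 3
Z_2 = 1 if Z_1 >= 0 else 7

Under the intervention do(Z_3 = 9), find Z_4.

8

The intervention breaks the incoming arrows to Z_3: Z_3 = 2*Z_1 + 3 no longer applies, and Z_3 = 9.
Z_2 = 1 if Z_1 >= 0 else 7  [with Z_1=6]  = 1
Z_4 = |Z_2 - Z_3|  [with Z_2=1, Z_3=9]  = 8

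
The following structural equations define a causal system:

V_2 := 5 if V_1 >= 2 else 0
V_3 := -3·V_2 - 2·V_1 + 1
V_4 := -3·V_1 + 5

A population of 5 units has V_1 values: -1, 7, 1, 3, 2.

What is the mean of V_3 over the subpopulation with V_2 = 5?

-22

Observing V_2=5 restricts to units where V_2's equation naturally yields 5: V_1 ∈ {7, 3, 2}. In that subpopulation V_3 = -28, -20, -18, mean -22.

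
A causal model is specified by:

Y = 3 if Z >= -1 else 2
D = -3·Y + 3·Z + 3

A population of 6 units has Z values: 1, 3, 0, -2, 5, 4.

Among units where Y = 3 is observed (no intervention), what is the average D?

1.8

E[D|Y=3] averages over only the 5 units with Y=3 (Z = 1, 3, 0, 5, 4): D = -3, 3, -6, 9, 6, mean 1.8.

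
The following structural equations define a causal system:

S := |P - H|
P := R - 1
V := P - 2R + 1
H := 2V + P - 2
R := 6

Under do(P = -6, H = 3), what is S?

9

Setting P = -6, H = 3 by intervention discards those variables' equations.
S = |P - H|  [with P=-6, H=3]  = 9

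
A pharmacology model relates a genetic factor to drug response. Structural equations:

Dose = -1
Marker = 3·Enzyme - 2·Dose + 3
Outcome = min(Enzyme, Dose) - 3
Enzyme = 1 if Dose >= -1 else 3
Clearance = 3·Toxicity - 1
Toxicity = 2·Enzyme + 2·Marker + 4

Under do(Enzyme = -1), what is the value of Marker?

The intervention breaks the incoming arrows to Enzyme: Enzyme = 1 if Dose >= -1 else 3 no longer applies, and Enzyme = -1.
Marker = 3·Enzyme - 2·Dose + 3  [with Enzyme=-1, Dose=-1]  = 2

2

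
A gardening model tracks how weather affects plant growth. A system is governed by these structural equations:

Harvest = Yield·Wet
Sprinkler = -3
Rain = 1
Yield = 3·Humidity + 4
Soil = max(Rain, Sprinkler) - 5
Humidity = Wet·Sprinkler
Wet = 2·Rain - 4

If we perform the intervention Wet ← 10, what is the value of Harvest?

The intervention breaks the incoming arrows to Wet: Wet = 2·Rain - 4 no longer applies, and Wet = 10.
Humidity = Wet·Sprinkler  [with Wet=10, Sprinkler=-3]  = -30
Yield = 3·Humidity + 4  [with Humidity=-30]  = -86
Harvest = Yield·Wet  [with Yield=-86, Wet=10]  = -860

-860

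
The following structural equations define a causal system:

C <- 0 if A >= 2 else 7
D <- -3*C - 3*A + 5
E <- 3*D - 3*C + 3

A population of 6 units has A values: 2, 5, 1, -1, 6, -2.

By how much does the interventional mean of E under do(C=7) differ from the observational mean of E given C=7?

-22.5

Every unit gets C=7 under the intervention. E values become -84, -111, -75, -57, -120, -48; E[E|do(C=7)] = -82.5.
Observing C=7 restricts to units where C's equation naturally yields 7: A ∈ {1, -1, -2}. In that subpopulation E = -75, -57, -48, mean -60.
Difference = -82.5 − (-60) = -22.5.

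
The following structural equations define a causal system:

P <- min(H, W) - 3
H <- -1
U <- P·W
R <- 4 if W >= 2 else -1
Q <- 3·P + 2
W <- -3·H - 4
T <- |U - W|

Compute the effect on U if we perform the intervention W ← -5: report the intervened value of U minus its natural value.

Under do(W=-5), the mechanism W <- -3·H - 4 is discarded; W is fixed at -5.
P = min(H, W) - 3  [with H=-1, W=-5]  = -8
U = P·W  [with P=-8, W=-5]  = 40
Without intervention: W = -3·H - 4  [with H=-1]  = -1; P = min(H, W) - 3  [with H=-1, W=-1]  = -4; U = P·W  [with P=-4, W=-1]  = 4.
Change = 40 − 4 = 36.

36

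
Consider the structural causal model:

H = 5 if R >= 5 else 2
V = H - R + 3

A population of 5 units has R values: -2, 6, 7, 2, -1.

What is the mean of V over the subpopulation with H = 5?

1.5

E[V|H=5] averages over only the 2 units with H=5 (R = 6, 7): V = 2, 1, mean 1.5.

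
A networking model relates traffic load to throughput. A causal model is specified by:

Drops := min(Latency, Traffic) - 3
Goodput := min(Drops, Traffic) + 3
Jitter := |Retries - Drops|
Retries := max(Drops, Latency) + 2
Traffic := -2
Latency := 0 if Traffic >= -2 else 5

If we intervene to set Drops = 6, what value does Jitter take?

2

do(Drops=6) replaces the equation Drops := min(Latency, Traffic) - 3 with the constant Drops = 6.
Latency = 0 if Traffic >= -2 else 5  [with Traffic=-2]  = 0
Retries = max(Drops, Latency) + 2  [with Drops=6, Latency=0]  = 8
Jitter = |Retries - Drops|  [with Retries=8, Drops=6]  = 2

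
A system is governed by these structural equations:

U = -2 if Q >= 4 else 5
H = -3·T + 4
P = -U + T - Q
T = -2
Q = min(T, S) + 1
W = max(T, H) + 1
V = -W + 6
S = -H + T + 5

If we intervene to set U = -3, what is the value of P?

7

do(U=-3) replaces the equation U = -2 if Q >= 4 else 5 with the constant U = -3.
H = -3·T + 4  [with T=-2]  = 10
S = -H + T + 5  [with H=10, T=-2]  = -7
Q = min(T, S) + 1  [with T=-2, S=-7]  = -6
P = -U + T - Q  [with U=-3, T=-2, Q=-6]  = 7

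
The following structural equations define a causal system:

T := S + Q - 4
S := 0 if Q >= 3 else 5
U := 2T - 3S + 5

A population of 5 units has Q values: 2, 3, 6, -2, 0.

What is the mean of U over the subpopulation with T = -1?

-4.5

Conditioning on T=-1 selects the 2 unit(s) with Q ∈ {3, -2}. Their U values: 3, -12. Mean = -4.5.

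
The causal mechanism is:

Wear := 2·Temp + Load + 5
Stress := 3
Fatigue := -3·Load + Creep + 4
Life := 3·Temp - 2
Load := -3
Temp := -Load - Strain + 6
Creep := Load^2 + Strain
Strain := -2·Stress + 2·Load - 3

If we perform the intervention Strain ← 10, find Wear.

The intervention breaks the incoming arrows to Strain: Strain := -2·Stress + 2·Load - 3 no longer applies, and Strain = 10.
Temp = -Load - Strain + 6  [with Load=-3, Strain=10]  = -1
Wear = 2·Temp + Load + 5  [with Temp=-1, Load=-3]  = 0

0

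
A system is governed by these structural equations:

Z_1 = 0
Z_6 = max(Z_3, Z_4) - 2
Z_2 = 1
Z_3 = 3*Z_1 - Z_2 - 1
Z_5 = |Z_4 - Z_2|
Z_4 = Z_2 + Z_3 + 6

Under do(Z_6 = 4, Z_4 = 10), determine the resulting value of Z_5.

9

Setting Z_6 = 4, Z_4 = 10 by intervention discards those variables' equations.
Z_5 = |Z_4 - Z_2|  [with Z_4=10, Z_2=1]  = 9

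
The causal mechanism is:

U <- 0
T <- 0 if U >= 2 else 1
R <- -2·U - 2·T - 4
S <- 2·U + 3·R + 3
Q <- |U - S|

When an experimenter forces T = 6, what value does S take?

-45

Under do(T=6), the mechanism T <- 0 if U >= 2 else 1 is discarded; T is fixed at 6.
R = -2·U - 2·T - 4  [with U=0, T=6]  = -16
S = 2·U + 3·R + 3  [with U=0, R=-16]  = -45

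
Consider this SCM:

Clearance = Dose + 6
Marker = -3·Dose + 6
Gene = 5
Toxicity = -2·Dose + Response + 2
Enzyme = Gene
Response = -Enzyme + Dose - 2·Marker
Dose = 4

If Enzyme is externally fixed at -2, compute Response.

do(Enzyme=-2) replaces the equation Enzyme = Gene with the constant Enzyme = -2.
Marker = -3·Dose + 6  [with Dose=4]  = -6
Response = -Enzyme + Dose - 2·Marker  [with Enzyme=-2, Dose=4, Marker=-6]  = 18

18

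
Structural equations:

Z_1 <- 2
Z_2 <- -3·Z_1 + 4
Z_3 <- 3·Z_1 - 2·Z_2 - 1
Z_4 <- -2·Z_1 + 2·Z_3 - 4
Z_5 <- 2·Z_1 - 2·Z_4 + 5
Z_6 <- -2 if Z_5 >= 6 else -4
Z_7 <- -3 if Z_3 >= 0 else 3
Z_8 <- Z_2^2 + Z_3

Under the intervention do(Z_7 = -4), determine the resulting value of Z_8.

do(Z_7=-4) replaces the equation Z_7 <- -3 if Z_3 >= 0 else 3 with the constant Z_7 = -4.
Z_8 is not downstream of the intervention, so its value is determined by the original equations.
Z_2 = -3·Z_1 + 4  [with Z_1=2]  = -2
Z_3 = 3·Z_1 - 2·Z_2 - 1  [with Z_1=2, Z_2=-2]  = 9
Z_8 = Z_2^2 + Z_3  [with Z_2=-2, Z_3=9]  = 13

13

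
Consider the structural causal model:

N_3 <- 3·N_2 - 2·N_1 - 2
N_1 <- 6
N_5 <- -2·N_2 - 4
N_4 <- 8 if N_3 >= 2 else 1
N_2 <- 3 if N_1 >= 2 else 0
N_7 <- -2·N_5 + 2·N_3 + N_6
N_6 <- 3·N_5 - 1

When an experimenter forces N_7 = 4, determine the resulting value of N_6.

Intervening sets N_7 = 4 and removes its equation (N_7 <- -2·N_5 + 2·N_3 + N_6).
Since N_6 is not a descendant of the intervened variable, it is unaffected.
N_2 = 3 if N_1 >= 2 else 0  [with N_1=6]  = 3
N_5 = -2·N_2 - 4  [with N_2=3]  = -10
N_6 = 3·N_5 - 1  [with N_5=-10]  = -31

-31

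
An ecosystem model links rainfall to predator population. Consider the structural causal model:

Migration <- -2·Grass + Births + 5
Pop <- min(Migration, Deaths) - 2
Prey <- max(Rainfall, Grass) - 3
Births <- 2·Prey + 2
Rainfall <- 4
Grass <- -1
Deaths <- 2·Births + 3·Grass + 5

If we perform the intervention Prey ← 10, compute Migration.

The intervention breaks the incoming arrows to Prey: Prey <- max(Rainfall, Grass) - 3 no longer applies, and Prey = 10.
Births = 2·Prey + 2  [with Prey=10]  = 22
Migration = -2·Grass + Births + 5  [with Grass=-1, Births=22]  = 29

29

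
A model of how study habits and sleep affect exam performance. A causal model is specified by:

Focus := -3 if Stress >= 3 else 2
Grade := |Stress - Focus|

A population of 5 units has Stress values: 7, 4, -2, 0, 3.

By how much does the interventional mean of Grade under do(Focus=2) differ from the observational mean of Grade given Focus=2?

do(Focus=2) breaks Focus's dependence on Stress. With Focus=2 fixed, Grade across the units is 5, 2, 4, 2, 1, mean 2.8.
Observing Focus=2 restricts to units where Focus's equation naturally yields 2: Stress ∈ {-2, 0}. In that subpopulation Grade = 4, 2, mean 3.
Difference = 2.8 − 3 = -0.2.

-0.2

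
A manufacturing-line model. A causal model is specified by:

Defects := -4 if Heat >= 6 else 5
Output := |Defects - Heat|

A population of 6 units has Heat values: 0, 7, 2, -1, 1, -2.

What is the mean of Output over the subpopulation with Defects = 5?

5

Conditioning on Defects=5 selects the 5 unit(s) with Heat ∈ {0, 2, -1, 1, -2}. Their Output values: 5, 3, 6, 4, 7. Mean = 5.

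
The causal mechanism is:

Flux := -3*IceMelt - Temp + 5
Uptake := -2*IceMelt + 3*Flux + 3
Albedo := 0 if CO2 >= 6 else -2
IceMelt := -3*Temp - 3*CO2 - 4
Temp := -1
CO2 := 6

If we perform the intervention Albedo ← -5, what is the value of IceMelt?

-19

Under do(Albedo=-5), the mechanism Albedo := 0 if CO2 >= 6 else -2 is discarded; Albedo is fixed at -5.
Since IceMelt is not a descendant of the intervened variable, it is unaffected.
IceMelt = -3*Temp - 3*CO2 - 4  [with Temp=-1, CO2=6]  = -19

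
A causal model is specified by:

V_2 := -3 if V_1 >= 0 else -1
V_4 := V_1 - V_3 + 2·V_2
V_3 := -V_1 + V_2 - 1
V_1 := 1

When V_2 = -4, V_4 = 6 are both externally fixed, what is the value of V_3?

-6

The joint intervention fixes V_2 = -4, V_4 = 6, removing each variable's own equation.
V_3 = -V_1 + V_2 - 1  [with V_1=1, V_2=-4]  = -6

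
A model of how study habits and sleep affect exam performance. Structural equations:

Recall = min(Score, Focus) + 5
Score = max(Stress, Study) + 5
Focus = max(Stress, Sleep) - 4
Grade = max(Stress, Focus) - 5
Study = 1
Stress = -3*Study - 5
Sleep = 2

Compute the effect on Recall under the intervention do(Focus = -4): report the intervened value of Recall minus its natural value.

-2

Under do(Focus=-4), the mechanism Focus = max(Stress, Sleep) - 4 is discarded; Focus is fixed at -4.
Stress = -3*Study - 5  [with Study=1]  = -8
Score = max(Stress, Study) + 5  [with Stress=-8, Study=1]  = 6
Recall = min(Score, Focus) + 5  [with Score=6, Focus=-4]  = 1
Without intervention: Stress = -3*Study - 5  [with Study=1]  = -8; Focus = max(Stress, Sleep) - 4  [with Stress=-8, Sleep=2]  = -2; Score = max(Stress, Study) + 5  [with Stress=-8, Study=1]  = 6; Recall = min(Score, Focus) + 5  [with Score=6, Focus=-2]  = 3.
Change = 1 − 3 = -2.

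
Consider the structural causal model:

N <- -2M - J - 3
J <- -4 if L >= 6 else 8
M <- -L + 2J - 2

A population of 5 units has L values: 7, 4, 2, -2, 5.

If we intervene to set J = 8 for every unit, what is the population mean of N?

do(J=8) breaks J's dependence on L. With J=8 fixed, N across the units is -25, -31, -35, -43, -29, mean -32.6.

-32.6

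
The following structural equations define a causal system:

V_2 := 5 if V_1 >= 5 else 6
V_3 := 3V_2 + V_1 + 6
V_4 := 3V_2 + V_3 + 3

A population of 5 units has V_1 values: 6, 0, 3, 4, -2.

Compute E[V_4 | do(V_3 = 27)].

do(V_3=27) breaks V_3's dependence on V_1. With V_3=27 fixed, V_4 across the units is 45, 48, 48, 48, 48, mean 47.4.

47.4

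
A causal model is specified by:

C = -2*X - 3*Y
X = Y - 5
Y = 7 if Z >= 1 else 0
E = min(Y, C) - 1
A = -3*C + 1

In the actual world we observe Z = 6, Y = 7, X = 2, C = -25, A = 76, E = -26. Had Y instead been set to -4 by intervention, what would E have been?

-5

Under do(Y=-4), the mechanism Y = 7 if Z >= 1 else 0 is discarded; Y is fixed at -4.
X = Y - 5  [with Y=-4]  = -9
C = -2*X - 3*Y  [with X=-9, Y=-4]  = 30
E = min(Y, C) - 1  [with Y=-4, C=30]  = -5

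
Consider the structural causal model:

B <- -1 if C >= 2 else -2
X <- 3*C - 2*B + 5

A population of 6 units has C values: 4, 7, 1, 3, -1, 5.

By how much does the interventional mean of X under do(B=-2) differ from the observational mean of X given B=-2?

9.5

Under do(B=-2), B's equation is replaced by B=-2 for every unit. Per-unit X: 21, 30, 12, 18, 6, 24. Mean = 18.5.
E[X|B=-2] averages over only the 2 units with B=-2 (C = 1, -1): X = 12, 6, mean 9.
Difference = 18.5 − 9 = 9.5.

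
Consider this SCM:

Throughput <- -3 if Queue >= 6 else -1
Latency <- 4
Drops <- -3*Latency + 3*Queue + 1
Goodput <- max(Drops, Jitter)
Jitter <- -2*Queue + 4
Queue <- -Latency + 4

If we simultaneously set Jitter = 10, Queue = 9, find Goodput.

16

The joint intervention fixes Jitter = 10, Queue = 9, removing each variable's own equation.
Drops = -3*Latency + 3*Queue + 1  [with Latency=4, Queue=9]  = 16
Goodput = max(Drops, Jitter)  [with Drops=16, Jitter=10]  = 16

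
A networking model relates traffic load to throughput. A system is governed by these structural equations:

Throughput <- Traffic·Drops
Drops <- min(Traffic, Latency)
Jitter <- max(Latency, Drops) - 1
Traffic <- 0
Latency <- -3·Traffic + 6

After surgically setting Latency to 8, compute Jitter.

Under do(Latency=8), the mechanism Latency <- -3·Traffic + 6 is discarded; Latency is fixed at 8.
Drops = min(Traffic, Latency)  [with Traffic=0, Latency=8]  = 0
Jitter = max(Latency, Drops) - 1  [with Latency=8, Drops=0]  = 7

7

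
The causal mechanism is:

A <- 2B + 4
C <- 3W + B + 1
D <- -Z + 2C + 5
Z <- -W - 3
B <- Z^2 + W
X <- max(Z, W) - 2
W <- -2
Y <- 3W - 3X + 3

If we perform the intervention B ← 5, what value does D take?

6

do(B=5) replaces the equation B <- Z^2 + W with the constant B = 5.
Z = -W - 3  [with W=-2]  = -1
C = 3W + B + 1  [with W=-2, B=5]  = 0
D = -Z + 2C + 5  [with Z=-1, C=0]  = 6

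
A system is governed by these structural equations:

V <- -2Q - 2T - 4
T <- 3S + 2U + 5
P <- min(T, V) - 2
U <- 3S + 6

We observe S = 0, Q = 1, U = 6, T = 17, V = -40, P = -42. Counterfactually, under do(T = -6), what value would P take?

-8

Under do(T=-6), the mechanism T <- 3S + 2U + 5 is discarded; T is fixed at -6.
V = -2Q - 2T - 4  [with Q=1, T=-6]  = 6
P = min(T, V) - 2  [with T=-6, V=6]  = -8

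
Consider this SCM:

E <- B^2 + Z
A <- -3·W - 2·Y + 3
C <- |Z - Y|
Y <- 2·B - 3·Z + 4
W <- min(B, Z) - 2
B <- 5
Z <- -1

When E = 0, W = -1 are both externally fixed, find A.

Under do(E = 0, W = -1), each intervened variable's structural equation is replaced by its fixed value.
Y = 2·B - 3·Z + 4  [with B=5, Z=-1]  = 17
A = -3·W - 2·Y + 3  [with W=-1, Y=17]  = -28

-28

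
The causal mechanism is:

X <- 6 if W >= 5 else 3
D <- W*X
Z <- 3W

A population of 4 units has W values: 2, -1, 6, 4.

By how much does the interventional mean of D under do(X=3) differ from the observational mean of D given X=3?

3.25

do(X=3) breaks X's dependence on W. With X=3 fixed, D across the units is 6, -3, 18, 12, mean 8.25.
Conditioning on X=3 selects the 3 unit(s) with W ∈ {2, -1, 4}. Their D values: 6, -3, 12. Mean = 5.
Difference = 8.25 − 5 = 3.25.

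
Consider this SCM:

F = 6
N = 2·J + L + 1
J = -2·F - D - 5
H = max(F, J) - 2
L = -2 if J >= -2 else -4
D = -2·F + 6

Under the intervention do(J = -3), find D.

Under do(J=-3), the mechanism J = -2·F - D - 5 is discarded; J is fixed at -3.
Since D is not a descendant of the intervened variable, it is unaffected.
D = -2·F + 6  [with F=6]  = -6

-6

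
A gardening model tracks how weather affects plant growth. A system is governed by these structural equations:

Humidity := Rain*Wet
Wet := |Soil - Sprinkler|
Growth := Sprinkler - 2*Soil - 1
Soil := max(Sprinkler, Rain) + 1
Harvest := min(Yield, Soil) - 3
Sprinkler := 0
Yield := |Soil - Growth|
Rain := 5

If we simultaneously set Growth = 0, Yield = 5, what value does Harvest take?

2

Under do(Growth = 0, Yield = 5), each intervened variable's structural equation is replaced by its fixed value.
Soil = max(Sprinkler, Rain) + 1  [with Sprinkler=0, Rain=5]  = 6
Harvest = min(Yield, Soil) - 3  [with Yield=5, Soil=6]  = 2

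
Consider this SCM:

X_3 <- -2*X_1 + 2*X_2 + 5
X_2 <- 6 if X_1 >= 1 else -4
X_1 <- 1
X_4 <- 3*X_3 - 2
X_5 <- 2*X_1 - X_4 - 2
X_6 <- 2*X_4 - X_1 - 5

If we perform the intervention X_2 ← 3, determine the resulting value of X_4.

25

Under do(X_2=3), the mechanism X_2 <- 6 if X_1 >= 1 else -4 is discarded; X_2 is fixed at 3.
X_3 = -2*X_1 + 2*X_2 + 5  [with X_1=1, X_2=3]  = 9
X_4 = 3*X_3 - 2  [with X_3=9]  = 25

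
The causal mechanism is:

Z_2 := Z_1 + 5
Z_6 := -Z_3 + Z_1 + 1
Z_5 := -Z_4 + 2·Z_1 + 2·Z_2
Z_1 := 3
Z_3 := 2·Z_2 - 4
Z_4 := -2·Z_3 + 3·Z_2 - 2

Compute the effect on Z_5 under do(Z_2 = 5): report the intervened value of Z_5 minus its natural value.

do(Z_2=5) replaces the equation Z_2 := Z_1 + 5 with the constant Z_2 = 5.
Z_3 = 2·Z_2 - 4  [with Z_2=5]  = 6
Z_4 = -2·Z_3 + 3·Z_2 - 2  [with Z_3=6, Z_2=5]  = 1
Z_5 = -Z_4 + 2·Z_1 + 2·Z_2  [with Z_4=1, Z_1=3, Z_2=5]  = 15
Without intervention: Z_2 = Z_1 + 5  [with Z_1=3]  = 8; Z_3 = 2·Z_2 - 4  [with Z_2=8]  = 12; Z_4 = -2·Z_3 + 3·Z_2 - 2  [with Z_3=12, Z_2=8]  = -2; Z_5 = -Z_4 + 2·Z_1 + 2·Z_2  [with Z_4=-2, Z_1=3, Z_2=8]  = 24.
Change = 15 − 24 = -9.

-9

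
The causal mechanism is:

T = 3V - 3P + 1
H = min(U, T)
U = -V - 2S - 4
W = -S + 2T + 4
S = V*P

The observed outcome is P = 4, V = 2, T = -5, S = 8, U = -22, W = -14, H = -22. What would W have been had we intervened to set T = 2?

0

The intervention breaks the incoming arrows to T: T = 3V - 3P + 1 no longer applies, and T = 2.
S = V*P  [with V=2, P=4]  = 8
W = -S + 2T + 4  [with S=8, T=2]  = 0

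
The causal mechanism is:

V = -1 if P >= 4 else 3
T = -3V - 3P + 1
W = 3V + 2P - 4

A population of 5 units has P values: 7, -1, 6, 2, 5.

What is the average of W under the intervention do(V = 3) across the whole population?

The intervention sets V=3 in all 5 units regardless of P. Recomputing W per unit gives 19, 3, 17, 9, 15; average 12.6.

12.6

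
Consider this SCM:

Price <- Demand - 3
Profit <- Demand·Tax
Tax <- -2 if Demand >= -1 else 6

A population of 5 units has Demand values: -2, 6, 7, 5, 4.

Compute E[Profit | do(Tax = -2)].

-8

do(Tax=-2) breaks Tax's dependence on Demand. With Tax=-2 fixed, Profit across the units is 4, -12, -14, -10, -8, mean -8.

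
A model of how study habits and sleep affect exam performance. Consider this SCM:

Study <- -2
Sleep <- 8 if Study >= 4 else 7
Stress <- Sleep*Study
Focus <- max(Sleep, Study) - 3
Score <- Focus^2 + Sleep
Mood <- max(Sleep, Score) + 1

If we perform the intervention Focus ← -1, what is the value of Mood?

Under do(Focus=-1), the mechanism Focus <- max(Sleep, Study) - 3 is discarded; Focus is fixed at -1.
Sleep = 8 if Study >= 4 else 7  [with Study=-2]  = 7
Score = Focus^2 + Sleep  [with Focus=-1, Sleep=7]  = 8
Mood = max(Sleep, Score) + 1  [with Sleep=7, Score=8]  = 9

9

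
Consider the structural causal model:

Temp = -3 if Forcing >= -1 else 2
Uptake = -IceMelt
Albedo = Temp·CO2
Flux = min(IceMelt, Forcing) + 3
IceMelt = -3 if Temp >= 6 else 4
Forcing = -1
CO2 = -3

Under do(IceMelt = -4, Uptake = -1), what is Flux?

The joint intervention fixes IceMelt = -4, Uptake = -1, removing each variable's own equation.
Flux = min(IceMelt, Forcing) + 3  [with IceMelt=-4, Forcing=-1]  = -1

-1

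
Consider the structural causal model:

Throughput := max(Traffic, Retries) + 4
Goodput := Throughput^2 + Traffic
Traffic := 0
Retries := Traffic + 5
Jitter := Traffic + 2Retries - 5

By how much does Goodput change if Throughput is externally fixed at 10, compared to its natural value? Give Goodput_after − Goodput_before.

Intervening sets Throughput = 10 and removes its equation (Throughput := max(Traffic, Retries) + 4).
Goodput = Throughput^2 + Traffic  [with Throughput=10, Traffic=0]  = 100
Without intervention: Retries = Traffic + 5  [with Traffic=0]  = 5; Throughput = max(Traffic, Retries) + 4  [with Traffic=0, Retries=5]  = 9; Goodput = Throughput^2 + Traffic  [with Throughput=9, Traffic=0]  = 81.
Change = 100 − 81 = 19.

19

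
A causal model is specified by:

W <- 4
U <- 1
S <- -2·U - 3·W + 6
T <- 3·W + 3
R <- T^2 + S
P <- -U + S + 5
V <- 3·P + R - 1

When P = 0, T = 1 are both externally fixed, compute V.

Under do(P = 0, T = 1), each intervened variable's structural equation is replaced by its fixed value.
S = -2·U - 3·W + 6  [with U=1, W=4]  = -8
R = T^2 + S  [with T=1, S=-8]  = -7
V = 3·P + R - 1  [with P=0, R=-7]  = -8

-8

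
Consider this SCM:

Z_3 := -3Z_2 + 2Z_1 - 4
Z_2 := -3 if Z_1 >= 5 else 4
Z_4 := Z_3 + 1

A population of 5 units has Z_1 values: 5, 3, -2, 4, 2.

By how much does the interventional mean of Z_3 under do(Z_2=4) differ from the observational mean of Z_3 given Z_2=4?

Every unit gets Z_2=4 under the intervention. Z_3 values become -6, -10, -20, -8, -12; E[Z_3|do(Z_2=4)] = -11.2.
Conditioning on Z_2=4 selects the 4 unit(s) with Z_1 ∈ {3, -2, 4, 2}. Their Z_3 values: -10, -20, -8, -12. Mean = -12.5.
Difference = -11.2 − (-12.5) = 1.3.

1.3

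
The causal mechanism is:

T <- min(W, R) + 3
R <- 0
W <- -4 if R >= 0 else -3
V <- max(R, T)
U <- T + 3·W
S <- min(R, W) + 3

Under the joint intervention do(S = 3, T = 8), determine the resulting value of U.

The joint intervention fixes S = 3, T = 8, removing each variable's own equation.
W = -4 if R >= 0 else -3  [with R=0]  = -4
U = T + 3·W  [with T=8, W=-4]  = -4

-4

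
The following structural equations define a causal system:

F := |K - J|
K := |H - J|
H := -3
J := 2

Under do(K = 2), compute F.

0

The intervention breaks the incoming arrows to K: K := |H - J| no longer applies, and K = 2.
F = |K - J|  [with K=2, J=2]  = 0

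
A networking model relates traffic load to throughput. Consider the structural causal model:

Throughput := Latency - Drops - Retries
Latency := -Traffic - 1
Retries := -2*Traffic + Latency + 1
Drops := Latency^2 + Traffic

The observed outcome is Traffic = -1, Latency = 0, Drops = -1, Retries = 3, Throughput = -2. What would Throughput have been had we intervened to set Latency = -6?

do(Latency=-6) replaces the equation Latency := -Traffic - 1 with the constant Latency = -6.
Drops = Latency^2 + Traffic  [with Latency=-6, Traffic=-1]  = 35
Retries = -2*Traffic + Latency + 1  [with Traffic=-1, Latency=-6]  = -3
Throughput = Latency - Drops - Retries  [with Latency=-6, Drops=35, Retries=-3]  = -38

-38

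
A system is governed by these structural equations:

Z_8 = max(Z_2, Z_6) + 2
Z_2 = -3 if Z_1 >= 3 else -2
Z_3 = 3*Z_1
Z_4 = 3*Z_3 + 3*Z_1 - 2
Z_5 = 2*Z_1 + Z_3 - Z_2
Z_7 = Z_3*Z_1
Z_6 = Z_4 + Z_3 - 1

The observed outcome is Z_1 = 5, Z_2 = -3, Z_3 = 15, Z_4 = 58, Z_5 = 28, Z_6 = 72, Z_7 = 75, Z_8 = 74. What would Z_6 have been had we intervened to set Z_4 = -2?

Under do(Z_4=-2), the mechanism Z_4 = 3*Z_3 + 3*Z_1 - 2 is discarded; Z_4 is fixed at -2.
Z_3 = 3*Z_1  [with Z_1=5]  = 15
Z_6 = Z_4 + Z_3 - 1  [with Z_4=-2, Z_3=15]  = 12

12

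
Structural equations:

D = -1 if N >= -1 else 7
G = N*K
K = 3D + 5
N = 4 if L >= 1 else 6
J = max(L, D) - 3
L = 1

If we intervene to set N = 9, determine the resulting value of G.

Under do(N=9), the mechanism N = 4 if L >= 1 else 6 is discarded; N is fixed at 9.
D = -1 if N >= -1 else 7  [with N=9]  = -1
K = 3D + 5  [with D=-1]  = 2
G = N*K  [with N=9, K=2]  = 18

18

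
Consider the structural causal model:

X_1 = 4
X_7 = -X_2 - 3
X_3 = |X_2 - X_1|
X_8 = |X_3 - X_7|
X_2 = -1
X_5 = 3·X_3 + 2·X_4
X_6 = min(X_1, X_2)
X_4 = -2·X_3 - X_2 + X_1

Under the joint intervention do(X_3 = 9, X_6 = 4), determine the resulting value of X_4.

-13

Setting X_3 = 9, X_6 = 4 by intervention discards those variables' equations.
X_4 = -2·X_3 - X_2 + X_1  [with X_3=9, X_2=-1, X_1=4]  = -13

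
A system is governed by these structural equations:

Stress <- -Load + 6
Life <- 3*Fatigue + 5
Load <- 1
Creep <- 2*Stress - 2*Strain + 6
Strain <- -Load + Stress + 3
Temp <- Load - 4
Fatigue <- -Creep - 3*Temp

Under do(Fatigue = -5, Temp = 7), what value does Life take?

Under do(Fatigue = -5, Temp = 7), each intervened variable's structural equation is replaced by its fixed value.
Life = 3*Fatigue + 5  [with Fatigue=-5]  = -10

-10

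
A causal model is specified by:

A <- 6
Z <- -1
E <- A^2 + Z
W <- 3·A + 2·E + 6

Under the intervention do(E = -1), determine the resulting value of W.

The intervention breaks the incoming arrows to E: E <- A^2 + Z no longer applies, and E = -1.
W = 3·A + 2·E + 6  [with A=6, E=-1]  = 22

22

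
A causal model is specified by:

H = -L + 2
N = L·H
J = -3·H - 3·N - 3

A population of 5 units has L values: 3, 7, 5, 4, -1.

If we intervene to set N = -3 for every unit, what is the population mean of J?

10.8

Every unit gets N=-3 under the intervention. J values become 9, 21, 15, 12, -3; E[J|do(N=-3)] = 10.8.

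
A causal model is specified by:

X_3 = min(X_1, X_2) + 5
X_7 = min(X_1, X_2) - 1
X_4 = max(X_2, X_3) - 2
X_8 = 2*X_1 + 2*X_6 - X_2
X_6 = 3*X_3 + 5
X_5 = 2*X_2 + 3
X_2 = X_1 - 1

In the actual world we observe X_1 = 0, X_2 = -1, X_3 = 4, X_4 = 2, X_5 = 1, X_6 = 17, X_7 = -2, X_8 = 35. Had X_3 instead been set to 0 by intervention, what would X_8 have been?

11

The intervention breaks the incoming arrows to X_3: X_3 = min(X_1, X_2) + 5 no longer applies, and X_3 = 0.
X_2 = X_1 - 1  [with X_1=0]  = -1
X_6 = 3*X_3 + 5  [with X_3=0]  = 5
X_8 = 2*X_1 + 2*X_6 - X_2  [with X_1=0, X_6=5, X_2=-1]  = 11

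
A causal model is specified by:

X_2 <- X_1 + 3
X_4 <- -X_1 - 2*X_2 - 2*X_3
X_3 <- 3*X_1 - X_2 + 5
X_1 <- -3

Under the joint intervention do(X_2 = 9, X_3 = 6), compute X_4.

Setting X_2 = 9, X_3 = 6 by intervention discards those variables' equations.
X_4 = -X_1 - 2*X_2 - 2*X_3  [with X_1=-3, X_2=9, X_3=6]  = -27

-27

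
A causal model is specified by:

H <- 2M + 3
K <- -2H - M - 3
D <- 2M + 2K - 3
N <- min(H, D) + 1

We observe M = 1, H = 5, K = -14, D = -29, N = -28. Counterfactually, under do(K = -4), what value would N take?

-8

do(K=-4) replaces the equation K <- -2H - M - 3 with the constant K = -4.
H = 2M + 3  [with M=1]  = 5
D = 2M + 2K - 3  [with M=1, K=-4]  = -9
N = min(H, D) + 1  [with H=5, D=-9]  = -8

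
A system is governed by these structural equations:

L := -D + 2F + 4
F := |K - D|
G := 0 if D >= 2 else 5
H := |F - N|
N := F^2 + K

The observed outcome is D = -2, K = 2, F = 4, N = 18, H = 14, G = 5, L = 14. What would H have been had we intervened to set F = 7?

44

do(F=7) replaces the equation F := |K - D| with the constant F = 7.
N = F^2 + K  [with F=7, K=2]  = 51
H = |F - N|  [with F=7, N=51]  = 44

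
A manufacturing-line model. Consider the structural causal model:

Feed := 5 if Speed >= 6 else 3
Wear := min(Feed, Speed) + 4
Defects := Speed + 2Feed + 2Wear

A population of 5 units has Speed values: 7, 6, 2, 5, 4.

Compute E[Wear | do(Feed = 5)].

do(Feed=5) breaks Feed's dependence on Speed. With Feed=5 fixed, Wear across the units is 9, 9, 6, 9, 8, mean 8.2.

8.2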